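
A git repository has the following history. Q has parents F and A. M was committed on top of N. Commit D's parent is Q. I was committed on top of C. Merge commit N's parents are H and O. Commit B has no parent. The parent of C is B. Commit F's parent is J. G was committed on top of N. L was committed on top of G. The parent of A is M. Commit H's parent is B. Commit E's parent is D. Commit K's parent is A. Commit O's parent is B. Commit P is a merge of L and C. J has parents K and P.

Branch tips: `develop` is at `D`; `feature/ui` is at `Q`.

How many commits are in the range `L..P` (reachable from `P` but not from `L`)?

Reachable from P: {B, C, G, H, L, N, O, P}.
Reachable from L: {B, G, H, L, N, O}.
In P's history but not L's: {C, P} — 2 commits.

2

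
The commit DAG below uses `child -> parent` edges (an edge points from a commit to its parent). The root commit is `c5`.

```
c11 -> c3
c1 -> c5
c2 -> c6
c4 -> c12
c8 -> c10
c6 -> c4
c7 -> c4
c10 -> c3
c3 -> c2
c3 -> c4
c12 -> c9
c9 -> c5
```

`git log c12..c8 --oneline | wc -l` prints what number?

6

Reachable from c8: {c10, c12, c2, c3, c4, c5, c6, c8, c9}.
Reachable from c12: {c12, c5, c9}.
In c8's history but not c12's: {c10, c2, c3, c4, c6, c8} — 6 commits.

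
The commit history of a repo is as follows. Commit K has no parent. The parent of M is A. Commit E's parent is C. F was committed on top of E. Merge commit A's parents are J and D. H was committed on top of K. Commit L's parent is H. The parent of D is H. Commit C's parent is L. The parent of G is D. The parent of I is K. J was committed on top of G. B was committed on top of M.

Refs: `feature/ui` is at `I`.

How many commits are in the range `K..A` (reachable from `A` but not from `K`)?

5

Reachable from A: {A, D, G, H, J, K}.
Reachable from K: {K}.
In A's history but not K's: {A, D, G, H, J} — 5 commits.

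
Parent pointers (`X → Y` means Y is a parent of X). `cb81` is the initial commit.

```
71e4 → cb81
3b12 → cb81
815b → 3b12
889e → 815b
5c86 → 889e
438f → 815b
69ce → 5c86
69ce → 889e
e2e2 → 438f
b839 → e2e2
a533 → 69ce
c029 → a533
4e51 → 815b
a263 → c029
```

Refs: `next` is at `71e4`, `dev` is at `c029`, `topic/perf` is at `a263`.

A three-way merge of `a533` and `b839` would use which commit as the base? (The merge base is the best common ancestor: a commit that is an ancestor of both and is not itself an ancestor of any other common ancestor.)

815b

Ancestors of a533: {3b12, 5c86, 69ce, 815b, 889e, a533, cb81}.
Ancestors of b839: {3b12, 438f, 815b, b839, cb81, e2e2}.
Common ancestors: {3b12, 815b, cb81}.
Among these, 815b is not an ancestor of any other common ancestor — it is the merge base.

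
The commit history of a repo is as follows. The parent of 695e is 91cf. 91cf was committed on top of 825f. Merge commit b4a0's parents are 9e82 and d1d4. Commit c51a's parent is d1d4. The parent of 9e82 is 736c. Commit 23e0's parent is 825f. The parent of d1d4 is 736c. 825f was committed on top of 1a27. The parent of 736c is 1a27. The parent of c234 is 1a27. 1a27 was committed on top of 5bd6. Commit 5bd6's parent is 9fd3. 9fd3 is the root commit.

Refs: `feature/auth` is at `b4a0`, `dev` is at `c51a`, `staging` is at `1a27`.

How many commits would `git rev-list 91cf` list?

5

Walking parent pointers from 91cf: reachable set = {1a27, 5bd6, 825f, 91cf, 9fd3}.
That is 5 commits.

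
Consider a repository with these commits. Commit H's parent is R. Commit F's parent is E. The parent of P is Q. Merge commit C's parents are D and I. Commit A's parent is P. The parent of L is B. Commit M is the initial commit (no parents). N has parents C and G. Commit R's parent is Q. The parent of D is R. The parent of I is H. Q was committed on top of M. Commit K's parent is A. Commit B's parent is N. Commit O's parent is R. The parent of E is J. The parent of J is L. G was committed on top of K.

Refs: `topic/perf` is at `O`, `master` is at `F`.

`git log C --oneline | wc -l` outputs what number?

Walking parent pointers from C: reachable set = {C, D, H, I, M, Q, R}.
That is 7 commits.

7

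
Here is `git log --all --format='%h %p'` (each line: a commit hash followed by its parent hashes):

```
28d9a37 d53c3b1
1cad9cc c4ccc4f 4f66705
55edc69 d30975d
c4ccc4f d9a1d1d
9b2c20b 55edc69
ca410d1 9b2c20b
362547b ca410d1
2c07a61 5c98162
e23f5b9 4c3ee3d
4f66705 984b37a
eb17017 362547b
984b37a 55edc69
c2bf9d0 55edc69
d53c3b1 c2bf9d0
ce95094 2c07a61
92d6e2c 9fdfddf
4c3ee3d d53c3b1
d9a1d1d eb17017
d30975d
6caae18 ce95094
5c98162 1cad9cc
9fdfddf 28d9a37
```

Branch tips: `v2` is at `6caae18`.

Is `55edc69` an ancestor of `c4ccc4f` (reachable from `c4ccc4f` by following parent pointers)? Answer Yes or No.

Ancestors of c4ccc4f (commits reachable by following parents): {362547b, 55edc69, 9b2c20b, c4ccc4f, ca410d1, d30975d, d9a1d1d, eb17017}.
55edc69 is in that set, so it is an ancestor of c4ccc4f.

Yes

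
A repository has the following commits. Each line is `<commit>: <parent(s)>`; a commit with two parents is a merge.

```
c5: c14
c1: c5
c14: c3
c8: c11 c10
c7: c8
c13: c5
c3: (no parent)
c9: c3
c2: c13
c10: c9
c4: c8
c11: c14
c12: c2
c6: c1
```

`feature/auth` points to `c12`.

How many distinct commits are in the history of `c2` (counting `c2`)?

5

Walking parent pointers from c2: reachable set = {c13, c14, c2, c3, c5}.
That is 5 commits.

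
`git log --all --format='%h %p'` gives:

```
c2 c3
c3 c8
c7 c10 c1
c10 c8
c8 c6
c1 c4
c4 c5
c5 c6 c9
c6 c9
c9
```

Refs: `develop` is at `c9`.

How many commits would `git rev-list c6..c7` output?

6

Reachable from c7: {c1, c10, c4, c5, c6, c7, c8, c9}.
Reachable from c6: {c6, c9}.
In c7's history but not c6's: {c1, c10, c4, c5, c7, c8} — 6 commits.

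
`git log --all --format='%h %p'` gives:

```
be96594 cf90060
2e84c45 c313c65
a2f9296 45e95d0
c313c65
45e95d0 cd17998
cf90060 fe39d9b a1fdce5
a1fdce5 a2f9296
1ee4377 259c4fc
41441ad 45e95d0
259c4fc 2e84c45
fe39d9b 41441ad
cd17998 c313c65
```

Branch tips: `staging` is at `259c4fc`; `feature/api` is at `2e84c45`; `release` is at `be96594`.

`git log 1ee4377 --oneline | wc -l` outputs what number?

Walking parent pointers from 1ee4377: reachable set = {1ee4377, 259c4fc, 2e84c45, c313c65}.
That is 4 commits.

4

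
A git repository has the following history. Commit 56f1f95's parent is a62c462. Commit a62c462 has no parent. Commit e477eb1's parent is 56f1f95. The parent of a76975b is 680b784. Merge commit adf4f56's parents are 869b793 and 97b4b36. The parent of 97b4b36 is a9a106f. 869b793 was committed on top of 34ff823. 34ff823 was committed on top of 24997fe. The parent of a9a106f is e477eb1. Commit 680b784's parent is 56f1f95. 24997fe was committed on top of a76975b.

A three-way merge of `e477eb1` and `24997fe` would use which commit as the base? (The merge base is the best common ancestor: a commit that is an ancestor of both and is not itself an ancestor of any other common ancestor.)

56f1f95

Ancestors of e477eb1: {56f1f95, a62c462, e477eb1}.
Ancestors of 24997fe: {24997fe, 56f1f95, 680b784, a62c462, a76975b}.
Common ancestors: {56f1f95, a62c462}.
Among these, 56f1f95 is not an ancestor of any other common ancestor — it is the merge base.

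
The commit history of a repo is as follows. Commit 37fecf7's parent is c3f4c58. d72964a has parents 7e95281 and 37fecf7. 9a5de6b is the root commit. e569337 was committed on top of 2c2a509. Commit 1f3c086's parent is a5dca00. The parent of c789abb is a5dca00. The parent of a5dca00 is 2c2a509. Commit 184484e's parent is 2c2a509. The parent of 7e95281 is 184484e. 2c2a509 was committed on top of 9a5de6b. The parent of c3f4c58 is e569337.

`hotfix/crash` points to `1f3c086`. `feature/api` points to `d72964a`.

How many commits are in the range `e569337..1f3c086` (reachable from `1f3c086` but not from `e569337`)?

Reachable from 1f3c086: {1f3c086, 2c2a509, 9a5de6b, a5dca00}.
Reachable from e569337: {2c2a509, 9a5de6b, e569337}.
In 1f3c086's history but not e569337's: {1f3c086, a5dca00} — 2 commits.

2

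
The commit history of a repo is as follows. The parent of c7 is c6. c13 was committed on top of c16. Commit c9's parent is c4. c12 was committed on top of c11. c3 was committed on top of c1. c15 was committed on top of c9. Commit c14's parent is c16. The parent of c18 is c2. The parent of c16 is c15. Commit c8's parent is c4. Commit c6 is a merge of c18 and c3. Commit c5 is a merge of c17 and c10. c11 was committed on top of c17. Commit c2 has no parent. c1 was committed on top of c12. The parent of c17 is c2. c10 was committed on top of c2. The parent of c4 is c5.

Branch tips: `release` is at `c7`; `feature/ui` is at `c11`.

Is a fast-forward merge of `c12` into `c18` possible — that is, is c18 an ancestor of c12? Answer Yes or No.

No

A fast-forward from c18 to c12 is possible iff c18 is an ancestor of c12.
Ancestors of c12: {c11, c12, c17, c2}.
c18 is not among them, so fast-forward is not possible.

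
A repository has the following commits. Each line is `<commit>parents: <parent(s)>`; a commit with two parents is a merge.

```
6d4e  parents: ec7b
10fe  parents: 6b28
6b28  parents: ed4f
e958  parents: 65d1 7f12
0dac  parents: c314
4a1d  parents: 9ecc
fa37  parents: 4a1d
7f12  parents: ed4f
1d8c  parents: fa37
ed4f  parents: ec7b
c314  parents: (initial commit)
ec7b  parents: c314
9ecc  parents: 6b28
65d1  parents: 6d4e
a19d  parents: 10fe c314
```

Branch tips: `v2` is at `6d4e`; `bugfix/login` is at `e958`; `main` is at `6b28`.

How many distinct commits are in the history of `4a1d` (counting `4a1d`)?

6

Walking parent pointers from 4a1d: reachable set = {4a1d, 6b28, 9ecc, c314, ec7b, ed4f}.
That is 6 commits.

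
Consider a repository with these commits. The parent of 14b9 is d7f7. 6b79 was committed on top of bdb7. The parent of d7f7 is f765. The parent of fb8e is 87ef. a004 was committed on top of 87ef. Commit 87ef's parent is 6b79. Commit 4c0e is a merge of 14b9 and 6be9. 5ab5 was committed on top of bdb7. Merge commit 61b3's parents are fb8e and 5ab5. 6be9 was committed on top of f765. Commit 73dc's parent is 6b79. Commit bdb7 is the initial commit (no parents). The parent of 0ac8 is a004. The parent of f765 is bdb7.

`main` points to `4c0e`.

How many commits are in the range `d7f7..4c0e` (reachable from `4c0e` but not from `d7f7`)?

3

Reachable from 4c0e: {14b9, 4c0e, 6be9, bdb7, d7f7, f765}.
Reachable from d7f7: {bdb7, d7f7, f765}.
In 4c0e's history but not d7f7's: {14b9, 4c0e, 6be9} — 3 commits.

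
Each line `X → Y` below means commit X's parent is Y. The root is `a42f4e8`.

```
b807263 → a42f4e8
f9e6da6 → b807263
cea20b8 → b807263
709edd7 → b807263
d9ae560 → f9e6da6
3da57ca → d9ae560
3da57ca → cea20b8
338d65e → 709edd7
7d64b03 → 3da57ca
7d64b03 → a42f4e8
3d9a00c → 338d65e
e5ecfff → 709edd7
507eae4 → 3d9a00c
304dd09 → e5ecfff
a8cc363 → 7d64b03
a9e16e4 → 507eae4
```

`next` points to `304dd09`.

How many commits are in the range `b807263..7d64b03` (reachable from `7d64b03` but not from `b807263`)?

Reachable from 7d64b03: {3da57ca, 7d64b03, a42f4e8, b807263, cea20b8, d9ae560, f9e6da6}.
Reachable from b807263: {a42f4e8, b807263}.
In 7d64b03's history but not b807263's: {3da57ca, 7d64b03, cea20b8, d9ae560, f9e6da6} — 5 commits.

5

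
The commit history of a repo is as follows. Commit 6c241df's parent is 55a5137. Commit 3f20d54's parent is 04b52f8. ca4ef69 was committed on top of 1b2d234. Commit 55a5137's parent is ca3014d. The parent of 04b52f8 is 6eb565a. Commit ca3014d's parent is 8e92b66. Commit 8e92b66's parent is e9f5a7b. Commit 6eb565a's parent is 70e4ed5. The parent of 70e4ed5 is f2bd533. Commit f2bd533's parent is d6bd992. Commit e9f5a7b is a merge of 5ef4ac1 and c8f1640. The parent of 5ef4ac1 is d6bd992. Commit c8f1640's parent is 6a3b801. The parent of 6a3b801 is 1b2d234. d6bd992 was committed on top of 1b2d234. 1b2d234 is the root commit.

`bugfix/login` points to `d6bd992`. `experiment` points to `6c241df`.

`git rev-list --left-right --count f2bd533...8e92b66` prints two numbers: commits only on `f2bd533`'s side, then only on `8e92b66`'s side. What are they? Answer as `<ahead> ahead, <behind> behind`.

1 ahead, 5 behind

Reachable from f2bd533: {1b2d234, d6bd992, f2bd533}.
Reachable from 8e92b66: {1b2d234, 5ef4ac1, 6a3b801, 8e92b66, c8f1640, d6bd992, e9f5a7b}.
Only in f2bd533's history (ahead): {f2bd533} — 1.
Only in 8e92b66's history (behind): {5ef4ac1, 6a3b801, 8e92b66, c8f1640, e9f5a7b} — 5.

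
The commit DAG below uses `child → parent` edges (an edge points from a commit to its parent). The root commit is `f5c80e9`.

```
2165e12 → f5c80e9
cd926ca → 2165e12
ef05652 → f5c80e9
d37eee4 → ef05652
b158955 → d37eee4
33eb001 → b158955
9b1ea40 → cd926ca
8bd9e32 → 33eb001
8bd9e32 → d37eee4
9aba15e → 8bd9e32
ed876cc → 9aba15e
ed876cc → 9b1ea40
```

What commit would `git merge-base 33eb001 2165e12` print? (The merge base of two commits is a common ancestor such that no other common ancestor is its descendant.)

Ancestors of 33eb001: {33eb001, b158955, d37eee4, ef05652, f5c80e9}.
Ancestors of 2165e12: {2165e12, f5c80e9}.
Common ancestors: {f5c80e9}.
The only common ancestor is f5c80e9, so it is the merge base.

f5c80e9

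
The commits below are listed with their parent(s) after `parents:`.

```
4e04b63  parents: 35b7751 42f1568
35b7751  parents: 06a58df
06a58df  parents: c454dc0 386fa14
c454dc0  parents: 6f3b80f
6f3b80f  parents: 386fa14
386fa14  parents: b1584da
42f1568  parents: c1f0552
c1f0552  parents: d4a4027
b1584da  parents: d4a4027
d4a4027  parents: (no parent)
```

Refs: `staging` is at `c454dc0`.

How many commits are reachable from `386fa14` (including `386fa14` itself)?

3

Walking parent pointers from 386fa14: reachable set = {386fa14, b1584da, d4a4027}.
That is 3 commits.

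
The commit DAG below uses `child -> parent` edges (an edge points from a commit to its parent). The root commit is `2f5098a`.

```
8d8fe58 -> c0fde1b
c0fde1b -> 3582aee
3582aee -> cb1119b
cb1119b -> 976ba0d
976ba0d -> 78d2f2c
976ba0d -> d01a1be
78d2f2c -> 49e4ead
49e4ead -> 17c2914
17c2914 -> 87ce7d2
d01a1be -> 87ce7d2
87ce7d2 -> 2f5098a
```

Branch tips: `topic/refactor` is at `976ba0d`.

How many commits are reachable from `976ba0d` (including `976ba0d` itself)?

7

Walking parent pointers from 976ba0d: reachable set = {17c2914, 2f5098a, 49e4ead, 78d2f2c, 87ce7d2, 976ba0d, d01a1be}.
That is 7 commits.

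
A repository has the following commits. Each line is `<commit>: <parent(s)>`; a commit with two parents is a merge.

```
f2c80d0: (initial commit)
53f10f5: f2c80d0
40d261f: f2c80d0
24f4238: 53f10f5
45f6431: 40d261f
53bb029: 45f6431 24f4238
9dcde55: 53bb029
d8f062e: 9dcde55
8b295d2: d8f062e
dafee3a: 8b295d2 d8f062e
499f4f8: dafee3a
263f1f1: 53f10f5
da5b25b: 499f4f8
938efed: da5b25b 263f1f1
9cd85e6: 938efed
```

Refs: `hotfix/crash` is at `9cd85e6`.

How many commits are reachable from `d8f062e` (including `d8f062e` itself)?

Walking parent pointers from d8f062e: reachable set = {24f4238, 40d261f, 45f6431, 53bb029, 53f10f5, 9dcde55, d8f062e, f2c80d0}.
That is 8 commits.

8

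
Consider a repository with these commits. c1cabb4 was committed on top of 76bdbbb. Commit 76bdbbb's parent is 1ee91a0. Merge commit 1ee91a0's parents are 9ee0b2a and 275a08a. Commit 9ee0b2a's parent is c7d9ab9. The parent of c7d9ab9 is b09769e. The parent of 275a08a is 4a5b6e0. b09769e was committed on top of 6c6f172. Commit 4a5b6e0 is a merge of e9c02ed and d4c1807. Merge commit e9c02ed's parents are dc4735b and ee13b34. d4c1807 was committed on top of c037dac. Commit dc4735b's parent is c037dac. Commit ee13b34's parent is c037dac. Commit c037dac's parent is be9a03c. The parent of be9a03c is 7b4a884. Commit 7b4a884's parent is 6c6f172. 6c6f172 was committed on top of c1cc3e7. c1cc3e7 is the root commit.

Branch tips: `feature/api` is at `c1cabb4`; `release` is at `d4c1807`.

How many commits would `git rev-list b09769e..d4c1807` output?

4

Reachable from d4c1807: {6c6f172, 7b4a884, be9a03c, c037dac, c1cc3e7, d4c1807}.
Reachable from b09769e: {6c6f172, b09769e, c1cc3e7}.
In d4c1807's history but not b09769e's: {7b4a884, be9a03c, c037dac, d4c1807} — 4 commits.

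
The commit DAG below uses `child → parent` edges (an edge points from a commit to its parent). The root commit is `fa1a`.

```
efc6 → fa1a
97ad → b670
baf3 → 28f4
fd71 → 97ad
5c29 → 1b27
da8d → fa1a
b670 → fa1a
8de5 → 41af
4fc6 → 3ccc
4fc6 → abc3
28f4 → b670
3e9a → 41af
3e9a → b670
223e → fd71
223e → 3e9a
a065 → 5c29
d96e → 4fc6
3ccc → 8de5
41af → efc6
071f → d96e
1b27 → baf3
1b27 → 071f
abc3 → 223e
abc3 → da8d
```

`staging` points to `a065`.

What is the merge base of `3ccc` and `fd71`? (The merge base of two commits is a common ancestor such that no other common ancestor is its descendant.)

Ancestors of 3ccc: {3ccc, 41af, 8de5, efc6, fa1a}.
Ancestors of fd71: {97ad, b670, fa1a, fd71}.
Common ancestors: {fa1a}.
The only common ancestor is fa1a, so it is the merge base.

fa1a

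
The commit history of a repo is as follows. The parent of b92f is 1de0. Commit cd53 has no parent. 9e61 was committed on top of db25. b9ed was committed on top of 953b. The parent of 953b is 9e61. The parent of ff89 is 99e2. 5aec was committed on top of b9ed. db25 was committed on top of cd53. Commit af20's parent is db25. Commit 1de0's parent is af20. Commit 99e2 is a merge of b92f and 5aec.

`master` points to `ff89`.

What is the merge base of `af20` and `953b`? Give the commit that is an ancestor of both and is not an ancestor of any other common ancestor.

Ancestors of af20: {af20, cd53, db25}.
Ancestors of 953b: {953b, 9e61, cd53, db25}.
Common ancestors: {cd53, db25}.
Among these, db25 is not an ancestor of any other common ancestor — it is the merge base.

db25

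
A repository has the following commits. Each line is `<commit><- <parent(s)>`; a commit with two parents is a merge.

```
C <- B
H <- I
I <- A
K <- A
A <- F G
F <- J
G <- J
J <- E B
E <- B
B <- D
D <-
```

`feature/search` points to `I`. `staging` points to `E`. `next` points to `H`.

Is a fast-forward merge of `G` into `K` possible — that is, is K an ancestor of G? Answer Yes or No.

A fast-forward from K to G is possible iff K is an ancestor of G.
Ancestors of G: {B, D, E, G, J}.
K is not among them, so fast-forward is not possible.

No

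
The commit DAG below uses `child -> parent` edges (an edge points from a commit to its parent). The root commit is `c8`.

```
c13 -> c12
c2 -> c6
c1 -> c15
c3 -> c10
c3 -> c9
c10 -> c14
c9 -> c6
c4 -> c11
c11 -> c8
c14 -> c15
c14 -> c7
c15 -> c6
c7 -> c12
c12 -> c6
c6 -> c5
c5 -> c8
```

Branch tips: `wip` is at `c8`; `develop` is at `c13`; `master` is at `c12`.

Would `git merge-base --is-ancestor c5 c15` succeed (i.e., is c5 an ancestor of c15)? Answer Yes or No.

Ancestors of c15 (commits reachable by following parents): {c15, c5, c6, c8}.
c5 is in that set, so it is an ancestor of c15.

Yes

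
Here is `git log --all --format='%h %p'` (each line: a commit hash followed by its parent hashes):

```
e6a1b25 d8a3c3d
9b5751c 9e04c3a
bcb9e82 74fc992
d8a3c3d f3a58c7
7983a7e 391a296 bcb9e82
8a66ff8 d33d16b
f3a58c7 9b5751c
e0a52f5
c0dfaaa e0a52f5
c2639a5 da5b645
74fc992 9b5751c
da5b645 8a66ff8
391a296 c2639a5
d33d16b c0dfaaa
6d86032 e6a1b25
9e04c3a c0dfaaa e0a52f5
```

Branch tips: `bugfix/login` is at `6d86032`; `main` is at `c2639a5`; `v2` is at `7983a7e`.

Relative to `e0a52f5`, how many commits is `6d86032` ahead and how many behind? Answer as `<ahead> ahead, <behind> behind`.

Reachable from 6d86032: {6d86032, 9b5751c, 9e04c3a, c0dfaaa, d8a3c3d, e0a52f5, e6a1b25, f3a58c7}.
Reachable from e0a52f5: {e0a52f5}.
Only in 6d86032's history (ahead): {6d86032, 9b5751c, 9e04c3a, c0dfaaa, d8a3c3d, e6a1b25, f3a58c7} — 7.
Only in e0a52f5's history (behind): {} — 0.

7 ahead, 0 behind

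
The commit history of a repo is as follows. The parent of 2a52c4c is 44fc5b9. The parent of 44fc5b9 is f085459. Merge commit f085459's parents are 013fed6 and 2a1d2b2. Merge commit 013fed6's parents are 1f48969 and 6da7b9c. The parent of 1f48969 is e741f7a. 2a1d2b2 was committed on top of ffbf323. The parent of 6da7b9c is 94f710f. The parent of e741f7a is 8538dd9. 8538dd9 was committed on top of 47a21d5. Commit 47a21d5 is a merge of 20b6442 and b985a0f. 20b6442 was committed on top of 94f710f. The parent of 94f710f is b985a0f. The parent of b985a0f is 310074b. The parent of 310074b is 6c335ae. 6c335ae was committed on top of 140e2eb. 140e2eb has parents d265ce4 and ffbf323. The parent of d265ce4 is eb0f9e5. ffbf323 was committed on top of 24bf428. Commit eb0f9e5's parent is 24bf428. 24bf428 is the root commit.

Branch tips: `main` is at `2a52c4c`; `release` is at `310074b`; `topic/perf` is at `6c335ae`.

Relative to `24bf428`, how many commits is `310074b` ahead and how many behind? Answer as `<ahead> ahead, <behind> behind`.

Reachable from 310074b: {140e2eb, 24bf428, 310074b, 6c335ae, d265ce4, eb0f9e5, ffbf323}.
Reachable from 24bf428: {24bf428}.
Only in 310074b's history (ahead): {140e2eb, 310074b, 6c335ae, d265ce4, eb0f9e5, ffbf323} — 6.
Only in 24bf428's history (behind): {} — 0.

6 ahead, 0 behind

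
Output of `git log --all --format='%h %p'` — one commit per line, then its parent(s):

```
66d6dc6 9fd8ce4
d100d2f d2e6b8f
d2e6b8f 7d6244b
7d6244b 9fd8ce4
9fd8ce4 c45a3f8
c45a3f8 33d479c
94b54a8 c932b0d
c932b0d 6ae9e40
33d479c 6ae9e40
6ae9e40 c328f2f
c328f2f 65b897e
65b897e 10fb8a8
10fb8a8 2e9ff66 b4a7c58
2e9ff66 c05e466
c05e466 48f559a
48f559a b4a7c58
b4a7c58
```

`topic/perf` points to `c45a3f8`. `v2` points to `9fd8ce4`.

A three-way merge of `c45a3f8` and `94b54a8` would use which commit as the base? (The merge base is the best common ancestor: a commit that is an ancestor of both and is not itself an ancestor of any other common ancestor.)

Ancestors of c45a3f8: {10fb8a8, 2e9ff66, 33d479c, 48f559a, 65b897e, 6ae9e40, b4a7c58, c05e466, c328f2f, c45a3f8}.
Ancestors of 94b54a8: {10fb8a8, 2e9ff66, 48f559a, 65b897e, 6ae9e40, 94b54a8, b4a7c58, c05e466, c328f2f, c932b0d}.
Common ancestors: {10fb8a8, 2e9ff66, 48f559a, 65b897e, 6ae9e40, b4a7c58, c05e466, c328f2f}.
Among these, 6ae9e40 is not an ancestor of any other common ancestor — it is the merge base.

6ae9e40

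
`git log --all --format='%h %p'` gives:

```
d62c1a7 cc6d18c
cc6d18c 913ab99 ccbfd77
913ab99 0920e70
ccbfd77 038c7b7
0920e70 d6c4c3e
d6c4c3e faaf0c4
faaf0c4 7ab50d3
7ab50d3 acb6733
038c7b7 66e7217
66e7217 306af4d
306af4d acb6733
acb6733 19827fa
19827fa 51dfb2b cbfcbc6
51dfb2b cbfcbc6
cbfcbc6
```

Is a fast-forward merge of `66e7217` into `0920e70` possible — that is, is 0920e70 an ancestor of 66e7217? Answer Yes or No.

A fast-forward from 0920e70 to 66e7217 is possible iff 0920e70 is an ancestor of 66e7217.
Ancestors of 66e7217: {19827fa, 306af4d, 51dfb2b, 66e7217, acb6733, cbfcbc6}.
0920e70 is not among them, so fast-forward is not possible.

No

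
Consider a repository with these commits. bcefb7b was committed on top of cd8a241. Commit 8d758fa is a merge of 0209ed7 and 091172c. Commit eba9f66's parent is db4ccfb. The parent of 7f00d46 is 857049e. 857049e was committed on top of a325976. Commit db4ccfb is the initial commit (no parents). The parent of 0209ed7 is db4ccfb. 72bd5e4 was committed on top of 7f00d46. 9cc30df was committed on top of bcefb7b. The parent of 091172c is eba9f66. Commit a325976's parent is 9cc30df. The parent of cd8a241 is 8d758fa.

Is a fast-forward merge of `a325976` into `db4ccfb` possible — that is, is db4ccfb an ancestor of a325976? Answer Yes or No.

Yes

A fast-forward from db4ccfb to a325976 is possible iff db4ccfb is an ancestor of a325976.
Ancestors of a325976: {0209ed7, 091172c, 8d758fa, 9cc30df, a325976, bcefb7b, cd8a241, db4ccfb, eba9f66}.
db4ccfb is among them, so fast-forward is possible.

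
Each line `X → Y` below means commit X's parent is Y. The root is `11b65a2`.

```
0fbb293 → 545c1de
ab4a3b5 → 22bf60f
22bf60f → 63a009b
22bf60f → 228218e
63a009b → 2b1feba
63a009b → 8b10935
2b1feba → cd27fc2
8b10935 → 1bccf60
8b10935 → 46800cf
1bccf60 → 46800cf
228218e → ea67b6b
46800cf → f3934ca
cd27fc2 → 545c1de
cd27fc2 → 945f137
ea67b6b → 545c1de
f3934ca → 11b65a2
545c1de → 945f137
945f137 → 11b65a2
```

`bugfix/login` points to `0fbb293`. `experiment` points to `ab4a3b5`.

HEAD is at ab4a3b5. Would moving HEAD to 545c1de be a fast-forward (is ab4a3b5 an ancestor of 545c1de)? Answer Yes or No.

No

A fast-forward from ab4a3b5 to 545c1de is possible iff ab4a3b5 is an ancestor of 545c1de.
Ancestors of 545c1de: {11b65a2, 545c1de, 945f137}.
ab4a3b5 is not among them, so fast-forward is not possible.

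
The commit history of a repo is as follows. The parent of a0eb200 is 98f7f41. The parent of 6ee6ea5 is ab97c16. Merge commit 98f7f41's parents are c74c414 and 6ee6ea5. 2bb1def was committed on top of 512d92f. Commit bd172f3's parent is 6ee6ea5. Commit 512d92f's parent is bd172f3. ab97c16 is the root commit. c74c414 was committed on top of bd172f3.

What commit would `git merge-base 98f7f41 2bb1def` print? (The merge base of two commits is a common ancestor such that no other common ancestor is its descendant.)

bd172f3

Ancestors of 98f7f41: {6ee6ea5, 98f7f41, ab97c16, bd172f3, c74c414}.
Ancestors of 2bb1def: {2bb1def, 512d92f, 6ee6ea5, ab97c16, bd172f3}.
Common ancestors: {6ee6ea5, ab97c16, bd172f3}.
Among these, bd172f3 is not an ancestor of any other common ancestor — it is the merge base.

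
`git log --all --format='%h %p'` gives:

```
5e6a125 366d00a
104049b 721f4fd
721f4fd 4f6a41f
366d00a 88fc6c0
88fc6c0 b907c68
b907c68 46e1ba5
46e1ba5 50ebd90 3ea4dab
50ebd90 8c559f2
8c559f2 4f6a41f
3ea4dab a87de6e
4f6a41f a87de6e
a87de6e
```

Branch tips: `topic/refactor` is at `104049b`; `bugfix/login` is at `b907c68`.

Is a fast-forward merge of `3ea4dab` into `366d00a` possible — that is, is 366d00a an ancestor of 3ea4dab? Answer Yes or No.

No

A fast-forward from 366d00a to 3ea4dab is possible iff 366d00a is an ancestor of 3ea4dab.
Ancestors of 3ea4dab: {3ea4dab, a87de6e}.
366d00a is not among them, so fast-forward is not possible.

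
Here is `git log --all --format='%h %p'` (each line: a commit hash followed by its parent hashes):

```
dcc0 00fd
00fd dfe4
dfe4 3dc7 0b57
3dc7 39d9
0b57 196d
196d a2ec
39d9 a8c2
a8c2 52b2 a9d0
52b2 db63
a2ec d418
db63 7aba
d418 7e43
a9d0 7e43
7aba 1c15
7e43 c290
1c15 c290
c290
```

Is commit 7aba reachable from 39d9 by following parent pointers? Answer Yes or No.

Ancestors of 39d9 (commits reachable by following parents): {1c15, 39d9, 52b2, 7aba, 7e43, a8c2, a9d0, c290, db63}.
7aba is in that set, so it is an ancestor of 39d9.

Yes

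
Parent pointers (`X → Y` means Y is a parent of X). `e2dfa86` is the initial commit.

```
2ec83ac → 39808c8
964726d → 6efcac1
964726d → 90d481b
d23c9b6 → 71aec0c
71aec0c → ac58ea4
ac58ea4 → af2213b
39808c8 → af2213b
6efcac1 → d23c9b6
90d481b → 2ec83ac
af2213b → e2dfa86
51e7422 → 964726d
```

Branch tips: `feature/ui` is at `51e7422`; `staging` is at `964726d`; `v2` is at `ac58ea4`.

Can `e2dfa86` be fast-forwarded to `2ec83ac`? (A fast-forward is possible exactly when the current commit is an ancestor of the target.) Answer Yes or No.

Yes

A fast-forward from e2dfa86 to 2ec83ac is possible iff e2dfa86 is an ancestor of 2ec83ac.
Ancestors of 2ec83ac: {2ec83ac, 39808c8, af2213b, e2dfa86}.
e2dfa86 is among them, so fast-forward is possible.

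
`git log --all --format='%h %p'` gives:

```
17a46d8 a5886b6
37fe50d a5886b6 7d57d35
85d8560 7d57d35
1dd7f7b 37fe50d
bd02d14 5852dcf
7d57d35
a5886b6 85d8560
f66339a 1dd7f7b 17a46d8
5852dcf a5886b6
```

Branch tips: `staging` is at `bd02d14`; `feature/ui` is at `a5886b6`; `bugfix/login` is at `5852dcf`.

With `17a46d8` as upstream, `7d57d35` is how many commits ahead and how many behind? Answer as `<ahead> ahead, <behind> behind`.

Reachable from 7d57d35: {7d57d35}.
Reachable from 17a46d8: {17a46d8, 7d57d35, 85d8560, a5886b6}.
Only in 7d57d35's history (ahead): {} — 0.
Only in 17a46d8's history (behind): {17a46d8, 85d8560, a5886b6} — 3.

0 ahead, 3 behind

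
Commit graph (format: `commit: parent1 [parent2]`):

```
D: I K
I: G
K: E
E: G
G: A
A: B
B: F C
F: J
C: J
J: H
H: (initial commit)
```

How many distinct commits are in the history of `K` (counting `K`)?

Walking parent pointers from K: reachable set = {A, B, C, E, F, G, H, J, K}.
That is 9 commits.

9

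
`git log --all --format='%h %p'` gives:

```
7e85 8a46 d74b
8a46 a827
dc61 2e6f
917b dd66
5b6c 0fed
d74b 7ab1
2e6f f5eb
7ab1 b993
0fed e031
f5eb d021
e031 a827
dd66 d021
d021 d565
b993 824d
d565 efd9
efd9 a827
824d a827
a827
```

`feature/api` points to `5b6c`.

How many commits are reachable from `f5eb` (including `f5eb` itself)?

Walking parent pointers from f5eb: reachable set = {a827, d021, d565, efd9, f5eb}.
That is 5 commits.

5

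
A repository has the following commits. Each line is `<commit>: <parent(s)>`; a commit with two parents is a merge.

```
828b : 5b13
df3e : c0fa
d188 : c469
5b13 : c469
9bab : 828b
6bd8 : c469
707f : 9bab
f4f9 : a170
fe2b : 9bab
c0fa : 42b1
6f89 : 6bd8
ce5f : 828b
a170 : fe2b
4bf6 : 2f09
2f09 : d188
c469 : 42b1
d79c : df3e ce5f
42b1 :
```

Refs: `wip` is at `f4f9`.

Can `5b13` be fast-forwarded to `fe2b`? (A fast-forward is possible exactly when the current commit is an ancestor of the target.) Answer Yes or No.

Yes

A fast-forward from 5b13 to fe2b is possible iff 5b13 is an ancestor of fe2b.
Ancestors of fe2b: {42b1, 5b13, 828b, 9bab, c469, fe2b}.
5b13 is among them, so fast-forward is possible.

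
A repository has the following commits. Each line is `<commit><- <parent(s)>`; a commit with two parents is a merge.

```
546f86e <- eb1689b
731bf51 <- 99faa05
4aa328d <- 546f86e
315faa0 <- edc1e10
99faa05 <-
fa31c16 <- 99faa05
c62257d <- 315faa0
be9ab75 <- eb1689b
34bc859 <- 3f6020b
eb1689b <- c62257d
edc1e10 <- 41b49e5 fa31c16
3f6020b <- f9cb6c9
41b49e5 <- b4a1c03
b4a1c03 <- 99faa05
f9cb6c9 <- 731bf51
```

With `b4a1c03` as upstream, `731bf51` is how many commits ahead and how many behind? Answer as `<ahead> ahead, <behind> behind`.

Reachable from 731bf51: {731bf51, 99faa05}.
Reachable from b4a1c03: {99faa05, b4a1c03}.
Only in 731bf51's history (ahead): {731bf51} — 1.
Only in b4a1c03's history (behind): {b4a1c03} — 1.

1 ahead, 1 behind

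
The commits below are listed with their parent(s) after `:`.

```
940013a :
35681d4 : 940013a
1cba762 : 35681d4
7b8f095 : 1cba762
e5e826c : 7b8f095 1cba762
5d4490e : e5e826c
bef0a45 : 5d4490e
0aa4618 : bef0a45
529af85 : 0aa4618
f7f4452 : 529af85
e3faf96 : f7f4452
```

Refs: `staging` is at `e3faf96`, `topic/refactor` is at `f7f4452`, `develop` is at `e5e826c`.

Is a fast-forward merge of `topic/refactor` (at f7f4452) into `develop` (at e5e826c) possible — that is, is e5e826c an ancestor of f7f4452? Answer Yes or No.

A fast-forward from e5e826c to f7f4452 is possible iff e5e826c is an ancestor of f7f4452.
Ancestors of f7f4452: {0aa4618, 1cba762, 35681d4, 529af85, 5d4490e, 7b8f095, 940013a, bef0a45, e5e826c, f7f4452}.
e5e826c is among them, so fast-forward is possible.

Yes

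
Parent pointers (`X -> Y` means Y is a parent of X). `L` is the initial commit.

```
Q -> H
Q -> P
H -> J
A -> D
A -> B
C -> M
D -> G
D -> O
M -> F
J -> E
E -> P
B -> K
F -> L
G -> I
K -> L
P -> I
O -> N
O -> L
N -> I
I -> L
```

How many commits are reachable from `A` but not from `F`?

Reachable from A: {A, B, D, G, I, K, L, N, O}.
Reachable from F: {F, L}.
In A's history but not F's: {A, B, D, G, I, K, N, O} — 8 commits.

8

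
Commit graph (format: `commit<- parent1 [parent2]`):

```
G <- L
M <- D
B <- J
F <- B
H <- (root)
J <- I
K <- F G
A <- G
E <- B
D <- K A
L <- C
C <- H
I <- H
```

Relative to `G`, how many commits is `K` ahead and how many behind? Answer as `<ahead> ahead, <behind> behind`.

5 ahead, 0 behind

Reachable from K: {B, C, F, G, H, I, J, K, L}.
Reachable from G: {C, G, H, L}.
Only in K's history (ahead): {B, F, I, J, K} — 5.
Only in G's history (behind): {} — 0.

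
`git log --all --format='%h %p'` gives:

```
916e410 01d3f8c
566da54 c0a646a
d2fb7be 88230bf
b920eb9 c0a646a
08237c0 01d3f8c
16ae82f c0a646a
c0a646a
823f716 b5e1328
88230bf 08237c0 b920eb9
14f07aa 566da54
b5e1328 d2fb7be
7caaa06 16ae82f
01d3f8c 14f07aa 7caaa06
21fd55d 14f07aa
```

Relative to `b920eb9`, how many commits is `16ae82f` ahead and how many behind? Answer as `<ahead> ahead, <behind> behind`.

1 ahead, 1 behind

Reachable from 16ae82f: {16ae82f, c0a646a}.
Reachable from b920eb9: {b920eb9, c0a646a}.
Only in 16ae82f's history (ahead): {16ae82f} — 1.
Only in b920eb9's history (behind): {b920eb9} — 1.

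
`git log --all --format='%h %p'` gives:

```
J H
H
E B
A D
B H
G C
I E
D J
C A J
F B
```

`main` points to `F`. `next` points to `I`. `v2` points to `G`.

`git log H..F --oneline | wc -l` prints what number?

Reachable from F: {B, F, H}.
Reachable from H: {H}.
In F's history but not H's: {B, F} — 2 commits.

2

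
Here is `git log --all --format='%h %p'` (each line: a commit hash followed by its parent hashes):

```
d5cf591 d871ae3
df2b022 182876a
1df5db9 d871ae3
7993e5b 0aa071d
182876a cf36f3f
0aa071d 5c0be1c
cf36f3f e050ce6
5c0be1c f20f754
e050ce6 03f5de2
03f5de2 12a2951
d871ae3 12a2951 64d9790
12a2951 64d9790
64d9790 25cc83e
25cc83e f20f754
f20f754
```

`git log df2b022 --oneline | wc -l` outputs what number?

9

Walking parent pointers from df2b022: reachable set = {03f5de2, 12a2951, 182876a, 25cc83e, 64d9790, cf36f3f, df2b022, e050ce6, f20f754}.
That is 9 commits.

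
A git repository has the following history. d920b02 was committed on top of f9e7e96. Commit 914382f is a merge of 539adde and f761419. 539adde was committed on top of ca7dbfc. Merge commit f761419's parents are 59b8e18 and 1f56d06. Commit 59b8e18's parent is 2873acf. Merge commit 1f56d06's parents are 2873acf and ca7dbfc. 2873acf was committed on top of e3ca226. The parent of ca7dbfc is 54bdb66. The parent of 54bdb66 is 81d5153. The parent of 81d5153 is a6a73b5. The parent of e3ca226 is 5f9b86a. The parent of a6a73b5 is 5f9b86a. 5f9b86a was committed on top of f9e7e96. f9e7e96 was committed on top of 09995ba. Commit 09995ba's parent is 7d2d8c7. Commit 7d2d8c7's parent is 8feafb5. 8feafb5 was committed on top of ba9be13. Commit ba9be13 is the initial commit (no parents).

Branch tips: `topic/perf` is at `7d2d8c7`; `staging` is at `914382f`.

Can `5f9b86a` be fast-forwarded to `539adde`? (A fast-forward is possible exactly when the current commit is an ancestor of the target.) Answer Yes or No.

Yes

A fast-forward from 5f9b86a to 539adde is possible iff 5f9b86a is an ancestor of 539adde.
Ancestors of 539adde: {09995ba, 539adde, 54bdb66, 5f9b86a, 7d2d8c7, 81d5153, 8feafb5, a6a73b5, ba9be13, ca7dbfc, f9e7e96}.
5f9b86a is among them, so fast-forward is possible.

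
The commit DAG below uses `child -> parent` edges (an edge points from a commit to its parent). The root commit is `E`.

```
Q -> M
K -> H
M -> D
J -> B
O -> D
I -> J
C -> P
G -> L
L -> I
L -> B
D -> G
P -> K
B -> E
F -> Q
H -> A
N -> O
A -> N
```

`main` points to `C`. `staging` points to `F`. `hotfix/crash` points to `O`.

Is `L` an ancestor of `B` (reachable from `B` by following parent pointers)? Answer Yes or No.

Ancestors of B: {B, E}.
L is not in that set, so it is not an ancestor of B.

No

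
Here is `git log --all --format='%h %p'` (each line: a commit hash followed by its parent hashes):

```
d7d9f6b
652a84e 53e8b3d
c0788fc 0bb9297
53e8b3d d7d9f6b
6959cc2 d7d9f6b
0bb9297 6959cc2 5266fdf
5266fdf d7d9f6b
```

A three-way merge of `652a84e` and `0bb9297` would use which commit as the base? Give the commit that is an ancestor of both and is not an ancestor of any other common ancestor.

d7d9f6b

Ancestors of 652a84e: {53e8b3d, 652a84e, d7d9f6b}.
Ancestors of 0bb9297: {0bb9297, 5266fdf, 6959cc2, d7d9f6b}.
Common ancestors: {d7d9f6b}.
The only common ancestor is d7d9f6b, so it is the merge base.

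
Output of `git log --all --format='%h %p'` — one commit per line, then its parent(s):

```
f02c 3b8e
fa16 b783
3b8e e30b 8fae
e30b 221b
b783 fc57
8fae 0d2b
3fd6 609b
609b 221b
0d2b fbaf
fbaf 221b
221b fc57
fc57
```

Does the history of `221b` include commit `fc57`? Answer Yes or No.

Ancestors of 221b (commits reachable by following parents): {221b, fc57}.
fc57 is in that set, so it is an ancestor of 221b.

Yes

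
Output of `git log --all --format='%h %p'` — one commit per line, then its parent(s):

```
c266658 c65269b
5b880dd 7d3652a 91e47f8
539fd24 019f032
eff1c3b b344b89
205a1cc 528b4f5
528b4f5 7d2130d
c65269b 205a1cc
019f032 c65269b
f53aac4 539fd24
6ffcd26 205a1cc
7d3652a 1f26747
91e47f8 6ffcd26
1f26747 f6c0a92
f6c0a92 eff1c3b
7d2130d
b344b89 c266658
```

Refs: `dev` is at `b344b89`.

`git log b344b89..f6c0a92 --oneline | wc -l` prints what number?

Reachable from f6c0a92: {205a1cc, 528b4f5, 7d2130d, b344b89, c266658, c65269b, eff1c3b, f6c0a92}.
Reachable from b344b89: {205a1cc, 528b4f5, 7d2130d, b344b89, c266658, c65269b}.
In f6c0a92's history but not b344b89's: {eff1c3b, f6c0a92} — 2 commits.

2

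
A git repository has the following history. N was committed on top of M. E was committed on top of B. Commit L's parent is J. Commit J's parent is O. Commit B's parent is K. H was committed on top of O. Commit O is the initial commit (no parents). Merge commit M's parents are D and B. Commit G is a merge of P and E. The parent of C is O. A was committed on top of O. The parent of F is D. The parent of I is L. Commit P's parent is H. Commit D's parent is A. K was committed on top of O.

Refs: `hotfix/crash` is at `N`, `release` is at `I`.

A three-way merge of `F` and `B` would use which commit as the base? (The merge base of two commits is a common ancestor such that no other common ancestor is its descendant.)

O

Ancestors of F: {A, D, F, O}.
Ancestors of B: {B, K, O}.
Common ancestors: {O}.
The only common ancestor is O, so it is the merge base.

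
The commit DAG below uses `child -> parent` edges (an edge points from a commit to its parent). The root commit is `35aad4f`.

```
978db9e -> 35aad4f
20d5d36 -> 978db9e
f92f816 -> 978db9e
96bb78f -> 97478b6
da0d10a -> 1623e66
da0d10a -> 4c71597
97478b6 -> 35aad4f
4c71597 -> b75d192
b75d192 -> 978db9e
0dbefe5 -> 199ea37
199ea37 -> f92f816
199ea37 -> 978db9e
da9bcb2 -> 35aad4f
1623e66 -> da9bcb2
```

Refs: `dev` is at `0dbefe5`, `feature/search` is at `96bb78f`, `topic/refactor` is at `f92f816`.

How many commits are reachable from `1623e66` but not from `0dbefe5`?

Reachable from 1623e66: {1623e66, 35aad4f, da9bcb2}.
Reachable from 0dbefe5: {0dbefe5, 199ea37, 35aad4f, 978db9e, f92f816}.
In 1623e66's history but not 0dbefe5's: {1623e66, da9bcb2} — 2 commits.

2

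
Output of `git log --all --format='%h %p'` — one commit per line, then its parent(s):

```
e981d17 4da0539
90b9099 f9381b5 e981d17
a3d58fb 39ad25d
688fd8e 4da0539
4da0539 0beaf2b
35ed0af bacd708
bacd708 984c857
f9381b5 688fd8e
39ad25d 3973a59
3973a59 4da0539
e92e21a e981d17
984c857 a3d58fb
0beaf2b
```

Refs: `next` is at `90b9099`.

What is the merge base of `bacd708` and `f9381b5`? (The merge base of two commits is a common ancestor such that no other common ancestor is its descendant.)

Ancestors of bacd708: {0beaf2b, 3973a59, 39ad25d, 4da0539, 984c857, a3d58fb, bacd708}.
Ancestors of f9381b5: {0beaf2b, 4da0539, 688fd8e, f9381b5}.
Common ancestors: {0beaf2b, 4da0539}.
Among these, 4da0539 is not an ancestor of any other common ancestor — it is the merge base.

4da0539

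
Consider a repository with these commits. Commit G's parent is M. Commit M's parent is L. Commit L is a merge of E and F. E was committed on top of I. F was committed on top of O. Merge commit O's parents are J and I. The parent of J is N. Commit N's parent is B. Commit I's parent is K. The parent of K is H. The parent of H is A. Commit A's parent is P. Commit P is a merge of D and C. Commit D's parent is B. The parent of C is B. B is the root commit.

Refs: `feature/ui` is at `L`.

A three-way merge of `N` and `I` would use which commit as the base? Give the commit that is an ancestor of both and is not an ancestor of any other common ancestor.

Ancestors of N: {B, N}.
Ancestors of I: {A, B, C, D, H, I, K, P}.
Common ancestors: {B}.
The only common ancestor is B, so it is the merge base.

B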